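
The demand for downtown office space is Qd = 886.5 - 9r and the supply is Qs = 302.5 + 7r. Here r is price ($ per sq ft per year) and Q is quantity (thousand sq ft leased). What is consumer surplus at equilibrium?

Set Qd = Qs: 886.5 - 9r = 302.5 + 7r, so 584 = 16r and r* = 36.5.
Substitute back: Q* = 886.5 - 9(36.5) = 558.
Demand choke price (Qd = 0): r = 886.5/9 = 98.5. Consumer surplus = ½ × (98.5 - 36.5) × 558 = 17298.

Consumer surplus = 17298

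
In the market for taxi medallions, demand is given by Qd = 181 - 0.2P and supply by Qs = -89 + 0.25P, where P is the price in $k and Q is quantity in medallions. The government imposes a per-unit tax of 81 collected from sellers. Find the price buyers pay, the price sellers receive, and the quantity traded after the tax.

P_b = 645, P_s = 564, Q = 52

Sellers keep P_s = P_b - 81 per unit, so supply in terms of the buyer price is Qs = -109.25 + 0.25P_b.
Market clearing requires 181 - 0.2P_b = -109.25 + 0.25P_b; hence 290.25 = 0.45P_b and P_b = 645.
Then P_s = 645 - 81 = 564 and Q = 181 - 0.2(645) = 52.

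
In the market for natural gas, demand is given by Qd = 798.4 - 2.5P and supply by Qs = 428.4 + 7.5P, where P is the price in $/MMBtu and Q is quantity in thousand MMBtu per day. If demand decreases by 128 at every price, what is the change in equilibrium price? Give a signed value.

At equilibrium Qd = Qs, so 798.4 - 2.5P = 428.4 + 7.5P; collecting terms, 370 = 10P and P* = 37.
Substitute back: Q* = 798.4 - 2.5(37) = 705.9.
After the shift, demand is Qd = 670.4 - 2.5P.
The new intersection has 242 = 10P, i.e. P = 24.2, Q = 609.9.
ΔP = 24.2 - 37 = -12.8.

ΔP = -12.8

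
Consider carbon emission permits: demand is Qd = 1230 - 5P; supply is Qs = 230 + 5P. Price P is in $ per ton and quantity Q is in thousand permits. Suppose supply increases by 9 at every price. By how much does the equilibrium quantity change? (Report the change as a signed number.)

ΔQ = 4.5

Set Qd = Qs: 1230 - 5P = 230 + 5P, so 1000 = 10P and P* = 100.
Substitute back: Q* = 1230 - 5(100) = 730.
After the shift, supply is Qs = 239 + 5P.
New equilibrium: 991 = 10P, so P = 99.1 and Q = 734.5.
ΔQ = 734.5 - 730 = 4.5.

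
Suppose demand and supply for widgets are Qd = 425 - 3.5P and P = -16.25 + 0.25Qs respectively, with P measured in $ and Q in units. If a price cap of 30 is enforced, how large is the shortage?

Shortage = 135

Inverting to quantity form: Qs = 65 + 4P.
With P fixed at 30, quantity demanded is 320 and quantity supplied is 185.
Shortage = Qd - Qs = 320 - 185 = 135.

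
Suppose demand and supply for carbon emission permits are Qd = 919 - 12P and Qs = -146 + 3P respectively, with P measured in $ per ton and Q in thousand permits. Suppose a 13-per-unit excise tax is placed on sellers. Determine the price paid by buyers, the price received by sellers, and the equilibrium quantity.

P_b = 73.6, P_s = 60.6, Q = 35.8

The tax drives a wedge P_b - P_s = 13. Substituting P_s = P_b - 13 into supply: Qs = -185 + 3P_b.
Set Qd = Qs: 919 - 12P_b = -185 + 3P_b, so 1104 = 15P_b and P_b = 73.6.
Then P_s = 73.6 - 13 = 60.6 and Q = 919 - 12(73.6) = 35.8.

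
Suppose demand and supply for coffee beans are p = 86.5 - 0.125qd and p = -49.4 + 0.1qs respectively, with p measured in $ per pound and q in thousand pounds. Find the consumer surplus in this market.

Inverting to quantity form: qd = 692 - 8p and qs = 494 + 10p.
Set qd = qs: 692 - 8p = 494 + 10p, so 198 = 18p and p* = 11.
Then q* = 692 - 8(11) = 604.
Demand choke price (qd = 0): p = 692/8 = 86.5. Consumer surplus = ½ × (86.5 - 11) × 604 = 22801.

Consumer surplus = 22801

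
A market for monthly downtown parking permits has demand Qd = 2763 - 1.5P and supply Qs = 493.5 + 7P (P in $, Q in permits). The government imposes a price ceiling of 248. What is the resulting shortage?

Evaluating both curves at the ceiling price 248 gives Qd = 2391, Qs = 2229.5.
Shortage = Qd - Qs = 2391 - 2229.5 = 161.5.

Shortage = 161.5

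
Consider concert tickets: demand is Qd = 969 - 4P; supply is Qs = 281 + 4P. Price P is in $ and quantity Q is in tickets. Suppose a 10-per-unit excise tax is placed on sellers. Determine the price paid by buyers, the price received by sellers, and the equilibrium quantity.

P_b = 91, P_s = 81, Q = 605

Sellers keep P_s = P_b - 10 per unit, so supply in terms of the buyer price is Qs = 241 + 4P_b.
Set Qd = Qs: 969 - 4P_b = 241 + 4P_b, so 728 = 8P_b and P_b = 91.
Then P_s = 91 - 10 = 81 and Q = 969 - 4(91) = 605.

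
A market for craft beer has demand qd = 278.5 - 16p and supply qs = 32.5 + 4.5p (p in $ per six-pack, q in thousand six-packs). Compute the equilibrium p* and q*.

p* = 12, q* = 86.5

Set qd = qs: 278.5 - 16p = 32.5 + 4.5p, so 246 = 20.5p and p* = 12.
Then q* = 278.5 - 16(12) = 86.5.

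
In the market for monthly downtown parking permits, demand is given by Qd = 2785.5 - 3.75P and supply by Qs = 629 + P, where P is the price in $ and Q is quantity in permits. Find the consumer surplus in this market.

Equating demand and supply, 2785.5 - 3.75P = 629 + P gives 4.75P = 2156.5, so P* = 454.
Plugging P* into demand: Q* = 2785.5 - 3.75(454) = 1083.
Demand choke price (Qd = 0): P = 2785.5/3.75 = 742.8. Consumer surplus = ½ × (742.8 - 454) × 1083 = 156385.2.

Consumer surplus = 156385.2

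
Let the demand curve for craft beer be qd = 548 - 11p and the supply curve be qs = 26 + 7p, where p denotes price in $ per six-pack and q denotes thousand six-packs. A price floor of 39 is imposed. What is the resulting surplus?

Surplus = 180

With p fixed at 39, quantity demanded is 119 and quantity supplied is 299.
Surplus = qs - qd = 299 - 119 = 180.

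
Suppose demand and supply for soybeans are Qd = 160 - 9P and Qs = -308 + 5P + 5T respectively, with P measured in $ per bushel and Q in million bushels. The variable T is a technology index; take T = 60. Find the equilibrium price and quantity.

P* = 12, Q* = 52

With T = 60, supply is Qs = -8 + 5P.
Set Qd = Qs: 160 - 9P = -8 + 5P, so 168 = 14P and P* = 12.
From the demand curve, Q* = 160 - 9(12) = 52.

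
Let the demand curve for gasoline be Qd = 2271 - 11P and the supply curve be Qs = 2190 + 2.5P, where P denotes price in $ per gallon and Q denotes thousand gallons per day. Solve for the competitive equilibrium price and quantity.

Set Qd = Qs: 2271 - 11P = 2190 + 2.5P, so 81 = 13.5P and P* = 6.
Then Q* = 2271 - 11(6) = 2205.

P* = 6, Q* = 2205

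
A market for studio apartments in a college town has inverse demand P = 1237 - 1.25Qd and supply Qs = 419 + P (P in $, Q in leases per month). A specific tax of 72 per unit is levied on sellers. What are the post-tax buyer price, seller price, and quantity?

Rewriting in direct form: Qd = 989.6 - 0.8P.
Sellers keep P_s = P_b - 72 per unit, so supply in terms of the buyer price is Qs = 347 + P_b.
Equate demand and the shifted supply: 989.6 - 0.8P_b = 347 + P_b, giving 1.8P_b = 642.6, so P_b = 357.
Then P_s = 357 - 72 = 285 and Q = 989.6 - 0.8(357) = 704.

P_b = 357, P_s = 285, Q = 704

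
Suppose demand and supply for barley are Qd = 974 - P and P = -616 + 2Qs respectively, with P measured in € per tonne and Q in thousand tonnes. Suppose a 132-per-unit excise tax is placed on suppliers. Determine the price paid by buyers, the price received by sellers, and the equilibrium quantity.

P_b = 488, P_s = 356, Q = 486

Solving each curve for Q: Qs = 308 + 0.5P.
Suppliers keep P_s = P_b - 132 per unit, so supply in terms of the buyer price is Qs = 242 + 0.5P_b.
Equate demand and the shifted supply: 974 - P_b = 242 + 0.5P_b, giving 1.5P_b = 732, so P_b = 488.
Then P_s = 488 - 132 = 356 and Q = 974 - 488 = 486.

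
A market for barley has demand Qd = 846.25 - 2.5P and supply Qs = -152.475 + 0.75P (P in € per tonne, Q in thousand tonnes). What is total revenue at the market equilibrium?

Total revenue = 23969.4

Equating demand and supply, 846.25 - 2.5P = -152.475 + 0.75P gives 3.25P = 998.725, so P* = 307.3.
Plugging P* into demand: Q* = 846.25 - 2.5(307.3) = 78.
Total revenue = P* × Q* = 307.3 × 78 = 23969.4.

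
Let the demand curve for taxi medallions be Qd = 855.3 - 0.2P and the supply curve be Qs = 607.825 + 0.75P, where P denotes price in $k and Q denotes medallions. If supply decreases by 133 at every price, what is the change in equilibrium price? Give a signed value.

Equating demand and supply, 855.3 - 0.2P = 607.825 + 0.75P gives 0.95P = 247.475, so P* = 260.5.
From the demand curve, Q* = 855.3 - 0.2(260.5) = 803.2.
After the shift, supply is Qs = 474.825 + 0.75P.
The new intersection has 380.475 = 0.95P, i.e. P = 400.5, Q = 775.2.
ΔP = 400.5 - 260.5 = 140.

ΔP = 140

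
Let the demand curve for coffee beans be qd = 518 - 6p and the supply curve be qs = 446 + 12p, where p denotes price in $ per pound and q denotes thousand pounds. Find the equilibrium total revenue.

Total revenue = 1976

Equating demand and supply, 518 - 6p = 446 + 12p gives 18p = 72, so p* = 4.
Plugging p* into demand: q* = 518 - 6(4) = 494.
Total revenue = p* × q* = 4 × 494 = 1976.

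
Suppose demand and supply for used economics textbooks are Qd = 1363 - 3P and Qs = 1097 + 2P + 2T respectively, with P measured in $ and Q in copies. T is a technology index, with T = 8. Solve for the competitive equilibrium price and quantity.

With T = 8, supply is Qs = 1113 + 2P.
At equilibrium Qd = Qs, so 1363 - 3P = 1113 + 2P; collecting terms, 250 = 5P and P* = 50.
Then Q* = 1363 - 3(50) = 1213.

P* = 50, Q* = 1213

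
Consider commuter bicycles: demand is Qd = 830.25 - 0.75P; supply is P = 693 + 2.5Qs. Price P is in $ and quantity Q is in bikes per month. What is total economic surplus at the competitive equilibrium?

Total surplus = 22356

Rewriting in direct form: Qs = -277.2 + 0.4P.
At equilibrium Qd = Qs, so 830.25 - 0.75P = -277.2 + 0.4P; collecting terms, 1107.45 = 1.15P and P* = 963.
Then Q* = 830.25 - 0.75(963) = 108.
Demand choke price = 1107; supply choke price = 693. CS = ½(1107 - 963)(108) = 7776; PS = ½(963 - 693)(108) = 14580. Total surplus = 22356.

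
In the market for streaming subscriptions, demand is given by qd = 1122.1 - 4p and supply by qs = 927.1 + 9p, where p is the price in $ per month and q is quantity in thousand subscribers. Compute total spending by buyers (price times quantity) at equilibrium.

Total spending by buyers = 15931.5

At equilibrium qd = qs, so 1122.1 - 4p = 927.1 + 9p; collecting terms, 195 = 13p and p* = 15.
Plugging p* into demand: q* = 1122.1 - 4(15) = 1062.1.
Total spending by buyers = p* × q* = 15 × 1062.1 = 15931.5.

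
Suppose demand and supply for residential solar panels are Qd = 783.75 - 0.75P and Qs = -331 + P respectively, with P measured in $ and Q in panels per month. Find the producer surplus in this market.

The market clears where 783.75 - 0.75P = -331 + P. Rearranging, 1.75P = 1114.75, hence P* = 637.
Then Q* = 783.75 - 0.75(637) = 306.
Supply choke price (Qs = 0): P = 331. Producer surplus = ½ × (637 - 331) × 306 = 46818.

Producer surplus = 46818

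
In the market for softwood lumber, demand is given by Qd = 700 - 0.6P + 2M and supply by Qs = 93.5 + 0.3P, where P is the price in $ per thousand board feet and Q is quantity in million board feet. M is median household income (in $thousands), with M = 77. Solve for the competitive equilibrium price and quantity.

With M = 77, demand is Qd = 854 - 0.6P.
The market clears where 854 - 0.6P = 93.5 + 0.3P. Rearranging, 0.9P = 760.5, hence P* = 845.
Substitute back: Q* = 854 - 0.6(845) = 347.

P* = 845, Q* = 347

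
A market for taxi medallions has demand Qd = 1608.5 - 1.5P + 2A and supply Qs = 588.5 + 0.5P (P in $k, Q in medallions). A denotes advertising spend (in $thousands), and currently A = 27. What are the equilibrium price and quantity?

P* = 537, Q* = 857

With A = 27, demand is Qd = 1662.5 - 1.5P.
Equating demand and supply, 1662.5 - 1.5P = 588.5 + 0.5P gives 2P = 1074, so P* = 537.
From the demand curve, Q* = 1662.5 - 1.5(537) = 857.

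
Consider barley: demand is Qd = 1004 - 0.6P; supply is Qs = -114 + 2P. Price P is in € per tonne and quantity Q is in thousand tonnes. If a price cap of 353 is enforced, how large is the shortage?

At P = 353: Qd = 792.2 and Qs = 592.
Shortage = Qd - Qs = 792.2 - 592 = 200.2.

Shortage = 200.2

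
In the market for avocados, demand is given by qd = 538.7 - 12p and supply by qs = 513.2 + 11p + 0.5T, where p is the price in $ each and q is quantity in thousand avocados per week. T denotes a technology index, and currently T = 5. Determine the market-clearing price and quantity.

p* = 1, q* = 526.7

With T = 5, supply is qs = 515.7 + 11p.
Set qd = qs: 538.7 - 12p = 515.7 + 11p, so 23 = 23p and p* = 1.
From the demand curve, q* = 538.7 - 12(1) = 526.7.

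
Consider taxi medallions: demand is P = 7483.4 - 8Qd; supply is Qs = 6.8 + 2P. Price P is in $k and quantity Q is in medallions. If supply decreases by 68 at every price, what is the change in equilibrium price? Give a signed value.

In direct form, Qd = 935.425 - 0.125P.
At equilibrium Qd = Qs, so 935.425 - 0.125P = 6.8 + 2P; collecting terms, 928.625 = 2.125P and P* = 437.
From the demand curve, Q* = 935.425 - 0.125(437) = 880.8.
After the shift, supply is Qs = -61.2 + 2P.
The new intersection has 996.625 = 2.125P, i.e. P = 469, Q = 876.8.
ΔP = 469 - 437 = 32.

ΔP = 32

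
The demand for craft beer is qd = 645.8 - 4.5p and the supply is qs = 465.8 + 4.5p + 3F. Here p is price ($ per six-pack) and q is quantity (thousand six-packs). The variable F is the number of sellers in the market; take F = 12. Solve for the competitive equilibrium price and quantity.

p* = 16, q* = 573.8

With F = 12, supply is qs = 501.8 + 4.5p.
At equilibrium qd = qs, so 645.8 - 4.5p = 501.8 + 4.5p; collecting terms, 144 = 9p and p* = 16.
Substitute back: q* = 645.8 - 4.5(16) = 573.8.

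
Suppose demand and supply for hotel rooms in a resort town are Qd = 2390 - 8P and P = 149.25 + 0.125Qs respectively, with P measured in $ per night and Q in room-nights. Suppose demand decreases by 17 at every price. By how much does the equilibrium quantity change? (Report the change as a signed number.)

ΔQ = -8.5

In direct form, Qs = -1194 + 8P.
Equating demand and supply, 2390 - 8P = -1194 + 8P gives 16P = 3584, so P* = 224.
Substitute back: Q* = 2390 - 8(224) = 598.
After the shift, demand is Qd = 2373 - 8P.
The new intersection has 3567 = 16P, i.e. P = 222.9375, Q = 589.5.
ΔQ = 589.5 - 598 = -8.5.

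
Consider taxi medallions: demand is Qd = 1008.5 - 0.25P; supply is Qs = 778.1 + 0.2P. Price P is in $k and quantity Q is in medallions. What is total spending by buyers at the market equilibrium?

Total spending by buyers = 450816

Equating demand and supply, 1008.5 - 0.25P = 778.1 + 0.2P gives 0.45P = 230.4, so P* = 512.
Substitute back: Q* = 1008.5 - 0.25(512) = 880.5.
Total spending by buyers = P* × Q* = 512 × 880.5 = 450816.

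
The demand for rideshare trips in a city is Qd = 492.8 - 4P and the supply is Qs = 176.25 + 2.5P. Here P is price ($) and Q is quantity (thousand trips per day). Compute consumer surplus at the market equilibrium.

Equating demand and supply, 492.8 - 4P = 176.25 + 2.5P gives 6.5P = 316.55, so P* = 48.7.
Substitute back: Q* = 492.8 - 4(48.7) = 298.
Demand choke price (Qd = 0): P = 492.8/4 = 123.2. Consumer surplus = ½ × (123.2 - 48.7) × 298 = 11100.5.

Consumer surplus = 11100.5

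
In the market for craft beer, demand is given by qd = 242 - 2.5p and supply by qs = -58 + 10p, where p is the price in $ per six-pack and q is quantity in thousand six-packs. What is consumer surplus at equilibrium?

The market clears where 242 - 2.5p = -58 + 10p. Rearranging, 12.5p = 300, hence p* = 24.
Substitute back: q* = 242 - 2.5(24) = 182.
Demand choke price (qd = 0): p = 242/2.5 = 96.8. Consumer surplus = ½ × (96.8 - 24) × 182 = 6624.8.

Consumer surplus = 6624.8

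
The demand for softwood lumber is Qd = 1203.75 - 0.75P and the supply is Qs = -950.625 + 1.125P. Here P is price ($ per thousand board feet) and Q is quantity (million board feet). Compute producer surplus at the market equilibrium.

The market clears where 1203.75 - 0.75P = -950.625 + 1.125P. Rearranging, 1.875P = 2154.375, hence P* = 1149.
Substitute back: Q* = 1203.75 - 0.75(1149) = 342.
Supply choke price (Qs = 0): P = 845. Producer surplus = ½ × (1149 - 845) × 342 = 51984.

Producer surplus = 51984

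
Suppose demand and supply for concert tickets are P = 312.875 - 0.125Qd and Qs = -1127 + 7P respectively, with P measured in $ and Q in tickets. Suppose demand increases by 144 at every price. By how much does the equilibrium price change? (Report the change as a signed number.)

ΔP = 9.6

Rewriting in direct form: Qd = 2503 - 8P.
Equating demand and supply, 2503 - 8P = -1127 + 7P gives 15P = 3630, so P* = 242.
Substitute back: Q* = 2503 - 8(242) = 567.
After the shift, demand is Qd = 2647 - 8P.
The new intersection has 3774 = 15P, i.e. P = 251.6, Q = 634.2.
ΔP = 251.6 - 242 = 9.6.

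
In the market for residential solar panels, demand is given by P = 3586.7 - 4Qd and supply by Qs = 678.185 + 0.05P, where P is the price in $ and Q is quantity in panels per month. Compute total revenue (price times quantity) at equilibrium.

Total revenue = 520443.18

In direct form, Qd = 896.675 - 0.25P.
Set Qd = Qs: 896.675 - 0.25P = 678.185 + 0.05P, so 218.49 = 0.3P and P* = 728.3.
Then Q* = 896.675 - 0.25(728.3) = 714.6.
Total revenue = P* × Q* = 728.3 × 714.6 = 520443.18.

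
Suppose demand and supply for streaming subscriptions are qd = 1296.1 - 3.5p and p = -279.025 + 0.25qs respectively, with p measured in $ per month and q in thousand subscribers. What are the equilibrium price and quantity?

p* = 24, q* = 1212.1

Rewriting in direct form: qs = 1116.1 + 4p.
The market clears where 1296.1 - 3.5p = 1116.1 + 4p. Rearranging, 7.5p = 180, hence p* = 24.
Then q* = 1296.1 - 3.5(24) = 1212.1.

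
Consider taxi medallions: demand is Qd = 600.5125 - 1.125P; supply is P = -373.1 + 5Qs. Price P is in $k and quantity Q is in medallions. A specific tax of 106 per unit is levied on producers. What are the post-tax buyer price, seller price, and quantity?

P_b = 412.9, P_s = 306.9, Q = 136

In direct form, Qs = 74.62 + 0.2P.
The tax drives a wedge P_b - P_s = 106. Substituting P_s = P_b - 106 into supply: Qs = 53.42 + 0.2P_b.
Set Qd = Qs: 600.5125 - 1.125P_b = 53.42 + 0.2P_b, so 547.0925 = 1.325P_b and P_b = 412.9.
So P_s = 306.9 and the quantity traded is Q = 600.5125 - 1.125(412.9) = 136.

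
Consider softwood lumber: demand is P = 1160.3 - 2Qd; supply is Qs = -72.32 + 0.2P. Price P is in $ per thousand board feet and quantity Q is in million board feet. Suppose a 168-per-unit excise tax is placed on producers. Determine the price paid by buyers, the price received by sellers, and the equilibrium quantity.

P_b = 980.1, P_s = 812.1, Q = 90.1

Rewriting in direct form: Qd = 580.15 - 0.5P.
The tax drives a wedge P_b - P_s = 168. Substituting P_s = P_b - 168 into supply: Qs = -105.92 + 0.2P_b.
Market clearing requires 580.15 - 0.5P_b = -105.92 + 0.2P_b; hence 686.07 = 0.7P_b and P_b = 980.1.
So P_s = 812.1 and the quantity traded is Q = 580.15 - 0.5(980.1) = 90.1.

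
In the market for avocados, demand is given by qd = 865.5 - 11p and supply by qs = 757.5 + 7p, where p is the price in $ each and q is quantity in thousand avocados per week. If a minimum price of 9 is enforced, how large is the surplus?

At p = 9: qd = 766.5 and qs = 820.5.
Surplus = qs - qd = 820.5 - 766.5 = 54.

Surplus = 54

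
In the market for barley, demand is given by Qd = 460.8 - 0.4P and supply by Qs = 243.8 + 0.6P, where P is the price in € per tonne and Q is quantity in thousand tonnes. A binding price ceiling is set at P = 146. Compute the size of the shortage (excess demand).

With P fixed at 146, quantity demanded is 402.4 and quantity supplied is 331.4.
Shortage = Qd - Qs = 402.4 - 331.4 = 71.

Shortage = 71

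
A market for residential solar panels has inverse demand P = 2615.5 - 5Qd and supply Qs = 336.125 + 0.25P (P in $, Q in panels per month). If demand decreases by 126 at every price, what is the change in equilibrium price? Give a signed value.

ΔP = -280

Solving each curve for Q: Qd = 523.1 - 0.2P.
Equating demand and supply, 523.1 - 0.2P = 336.125 + 0.25P gives 0.45P = 186.975, so P* = 415.5.
Substitute back: Q* = 523.1 - 0.2(415.5) = 440.
After the shift, demand is Qd = 397.1 - 0.2P.
The new intersection has 60.975 = 0.45P, i.e. P = 135.5, Q = 370.
ΔP = 135.5 - 415.5 = -280.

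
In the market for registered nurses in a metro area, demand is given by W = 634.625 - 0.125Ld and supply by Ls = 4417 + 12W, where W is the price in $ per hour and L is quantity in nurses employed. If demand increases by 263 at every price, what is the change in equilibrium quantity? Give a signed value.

In direct form, Ld = 5077 - 8W.
Set Ld = Ls: 5077 - 8W = 4417 + 12W, so 660 = 20W and W* = 33.
From the demand curve, L* = 5077 - 8(33) = 4813.
After the shift, demand is Ld = 5340 - 8W.
Re-solving, 20W = 923 gives W = 46.15 and L = 4970.8.
ΔL = 4970.8 - 4813 = 157.8.

ΔL = 157.8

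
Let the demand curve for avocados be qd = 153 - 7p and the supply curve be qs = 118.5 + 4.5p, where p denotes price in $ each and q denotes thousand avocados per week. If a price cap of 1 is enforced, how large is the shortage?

Shortage = 23

Evaluating both curves at the ceiling price 1 gives qd = 146, qs = 123.
Shortage = qd - qs = 146 - 123 = 23.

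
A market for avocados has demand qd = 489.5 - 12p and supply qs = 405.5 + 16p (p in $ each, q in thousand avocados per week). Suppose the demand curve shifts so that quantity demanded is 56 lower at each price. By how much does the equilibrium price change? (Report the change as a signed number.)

Δp = -2

Set qd = qs: 489.5 - 12p = 405.5 + 16p, so 84 = 28p and p* = 3.
Then q* = 489.5 - 12(3) = 453.5.
After the shift, demand is qd = 433.5 - 12p.
Re-solving, 28p = 28 gives p = 1 and q = 421.5.
Δp = 1 - 3 = -2.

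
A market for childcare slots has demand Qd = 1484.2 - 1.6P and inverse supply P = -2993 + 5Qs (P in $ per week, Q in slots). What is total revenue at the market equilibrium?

Total revenue = 342924

Rewriting in direct form: Qs = 598.6 + 0.2P.
At equilibrium Qd = Qs, so 1484.2 - 1.6P = 598.6 + 0.2P; collecting terms, 885.6 = 1.8P and P* = 492.
Plugging P* into demand: Q* = 1484.2 - 1.6(492) = 697.
Total revenue = P* × Q* = 492 × 697 = 342924.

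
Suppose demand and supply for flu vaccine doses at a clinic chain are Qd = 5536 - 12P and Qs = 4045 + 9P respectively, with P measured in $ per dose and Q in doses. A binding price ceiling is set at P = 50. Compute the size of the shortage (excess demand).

Shortage = 441

With P fixed at 50, quantity demanded is 4936 and quantity supplied is 4495.
Shortage = Qd - Qs = 4936 - 4495 = 441.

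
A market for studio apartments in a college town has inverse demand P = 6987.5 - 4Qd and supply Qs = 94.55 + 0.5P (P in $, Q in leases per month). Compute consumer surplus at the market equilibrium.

Solving each curve for Q: Qd = 1746.875 - 0.25P.
At equilibrium Qd = Qs, so 1746.875 - 0.25P = 94.55 + 0.5P; collecting terms, 1652.325 = 0.75P and P* = 2203.1.
From the demand curve, Q* = 1746.875 - 0.25(2203.1) = 1196.1.
Demand choke price (Qd = 0): P = 1746.875/0.25 = 6987.5. Consumer surplus = ½ × (6987.5 - 2203.1) × 1196.1 = 2861310.42.

Consumer surplus = 2861310.42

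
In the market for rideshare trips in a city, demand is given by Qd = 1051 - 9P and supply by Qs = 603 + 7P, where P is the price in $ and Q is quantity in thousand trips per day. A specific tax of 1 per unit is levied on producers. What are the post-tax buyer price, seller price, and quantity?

P_b = 28.4375, P_s = 27.4375, Q = 795.0625

Producers keep P_s = P_b - 1 per unit, so supply in terms of the buyer price is Qs = 596 + 7P_b.
Set Qd = Qs: 1051 - 9P_b = 596 + 7P_b, so 455 = 16P_b and P_b = 28.4375.
So P_s = 27.4375 and the quantity traded is Q = 1051 - 9(28.4375) = 795.0625.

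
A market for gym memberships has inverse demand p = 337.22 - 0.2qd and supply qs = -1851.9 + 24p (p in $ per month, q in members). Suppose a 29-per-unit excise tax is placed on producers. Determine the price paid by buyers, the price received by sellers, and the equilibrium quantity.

p_b = 146, p_s = 117, q = 956.1

Solving each curve for q: qd = 1686.1 - 5p.
With a tax of 29 on producers, they supply based on the net price p_s = p_b - 29, so qs = -2547.9 + 24p_b.
Market clearing requires 1686.1 - 5p_b = -2547.9 + 24p_b; hence 4234 = 29p_b and p_b = 146.
Then p_s = 146 - 29 = 117 and q = 1686.1 - 5(146) = 956.1.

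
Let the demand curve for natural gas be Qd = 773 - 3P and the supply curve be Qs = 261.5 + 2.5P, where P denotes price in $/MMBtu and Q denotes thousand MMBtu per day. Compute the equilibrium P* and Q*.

Set Qd = Qs: 773 - 3P = 261.5 + 2.5P, so 511.5 = 5.5P and P* = 93.
Plugging P* into demand: Q* = 773 - 3(93) = 494.

P* = 93, Q* = 494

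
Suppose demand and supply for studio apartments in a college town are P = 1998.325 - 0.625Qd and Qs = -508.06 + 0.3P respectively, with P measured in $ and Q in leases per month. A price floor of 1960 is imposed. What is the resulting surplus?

Solving each curve for Q: Qd = 3197.32 - 1.6P.
With P fixed at 1960, quantity demanded is 61.32 and quantity supplied is 79.94.
Surplus = Qs - Qd = 79.94 - 61.32 = 18.62.

Surplus = 18.62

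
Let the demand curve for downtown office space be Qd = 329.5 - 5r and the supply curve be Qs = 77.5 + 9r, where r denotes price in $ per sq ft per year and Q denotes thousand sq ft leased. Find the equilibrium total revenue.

Set Qd = Qs: 329.5 - 5r = 77.5 + 9r, so 252 = 14r and r* = 18.
Then Q* = 329.5 - 5(18) = 239.5.
Total revenue = r* × Q* = 18 × 239.5 = 4311.

Total revenue = 4311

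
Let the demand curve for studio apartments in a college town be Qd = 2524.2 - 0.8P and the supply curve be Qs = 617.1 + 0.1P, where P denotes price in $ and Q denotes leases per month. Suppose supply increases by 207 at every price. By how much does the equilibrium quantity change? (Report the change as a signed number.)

Set Qd = Qs: 2524.2 - 0.8P = 617.1 + 0.1P, so 1907.1 = 0.9P and P* = 2119.
Substitute back: Q* = 2524.2 - 0.8(2119) = 829.
After the shift, supply is Qs = 824.1 + 0.1P.
The new intersection has 1700.1 = 0.9P, i.e. P = 1889, Q = 1013.
ΔQ = 1013 - 829 = 184.

ΔQ = 184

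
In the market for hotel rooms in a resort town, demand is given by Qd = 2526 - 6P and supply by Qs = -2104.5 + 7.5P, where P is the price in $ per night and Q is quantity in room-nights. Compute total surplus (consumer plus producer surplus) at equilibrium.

Total surplus = 32853.6

Set Qd = Qs: 2526 - 6P = -2104.5 + 7.5P, so 4630.5 = 13.5P and P* = 343.
From the demand curve, Q* = 2526 - 6(343) = 468.
Demand choke price = 421; supply choke price = 280.6. CS = ½(421 - 343)(468) = 18252; PS = ½(343 - 280.6)(468) = 14601.6. Total surplus = 32853.6.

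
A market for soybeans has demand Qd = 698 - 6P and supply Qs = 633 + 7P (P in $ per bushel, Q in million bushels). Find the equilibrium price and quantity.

P* = 5, Q* = 668

Equating demand and supply, 698 - 6P = 633 + 7P gives 13P = 65, so P* = 5.
Then Q* = 698 - 6(5) = 668.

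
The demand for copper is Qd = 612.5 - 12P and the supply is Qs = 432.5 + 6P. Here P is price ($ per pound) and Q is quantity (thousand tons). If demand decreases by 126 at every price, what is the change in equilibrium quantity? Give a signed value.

ΔQ = -42

Set Qd = Qs: 612.5 - 12P = 432.5 + 6P, so 180 = 18P and P* = 10.
From the demand curve, Q* = 612.5 - 12(10) = 492.5.
After the shift, demand is Qd = 486.5 - 12P.
The new intersection has 54 = 18P, i.e. P = 3, Q = 450.5.
ΔQ = 450.5 - 492.5 = -42.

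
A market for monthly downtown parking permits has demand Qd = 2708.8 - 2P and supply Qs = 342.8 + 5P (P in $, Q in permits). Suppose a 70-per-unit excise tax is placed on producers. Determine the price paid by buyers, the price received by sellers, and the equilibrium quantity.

The tax drives a wedge P_b - P_s = 70. Substituting P_s = P_b - 70 into supply: Qs = -7.2 + 5P_b.
Market clearing requires 2708.8 - 2P_b = -7.2 + 5P_b; hence 2716 = 7P_b and P_b = 388.
So P_s = 318 and the quantity traded is Q = 2708.8 - 2(388) = 1932.8.

P_b = 388, P_s = 318, Q = 1932.8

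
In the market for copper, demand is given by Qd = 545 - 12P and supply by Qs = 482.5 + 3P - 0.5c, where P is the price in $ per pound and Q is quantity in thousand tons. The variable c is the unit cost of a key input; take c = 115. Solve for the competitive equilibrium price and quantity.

P* = 8, Q* = 449

With c = 115, supply is Qs = 425 + 3P.
Set Qd = Qs: 545 - 12P = 425 + 3P, so 120 = 15P and P* = 8.
Then Q* = 545 - 12(8) = 449.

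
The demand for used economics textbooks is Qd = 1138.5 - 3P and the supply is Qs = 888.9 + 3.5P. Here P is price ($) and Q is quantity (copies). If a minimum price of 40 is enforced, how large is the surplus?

Surplus = 10.4

With P fixed at 40, quantity demanded is 1018.5 and quantity supplied is 1028.9.
Surplus = Qs - Qd = 1028.9 - 1018.5 = 10.4.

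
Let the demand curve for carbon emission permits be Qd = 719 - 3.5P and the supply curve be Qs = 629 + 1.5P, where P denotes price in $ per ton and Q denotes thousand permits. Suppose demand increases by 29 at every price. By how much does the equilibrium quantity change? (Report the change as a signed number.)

Set Qd = Qs: 719 - 3.5P = 629 + 1.5P, so 90 = 5P and P* = 18.
Plugging P* into demand: Q* = 719 - 3.5(18) = 656.
After the shift, demand is Qd = 748 - 3.5P.
Re-solving, 5P = 119 gives P = 23.8 and Q = 664.7.
ΔQ = 664.7 - 656 = 8.7.

ΔQ = 8.7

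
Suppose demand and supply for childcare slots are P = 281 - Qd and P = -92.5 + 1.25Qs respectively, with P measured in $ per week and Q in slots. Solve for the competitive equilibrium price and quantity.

Solving each curve for Q: Qd = 281 - P and Qs = 74 + 0.8P.
The market clears where 281 - P = 74 + 0.8P. Rearranging, 1.8P = 207, hence P* = 115.
Then Q* = 281 - 115 = 166.

P* = 115, Q* = 166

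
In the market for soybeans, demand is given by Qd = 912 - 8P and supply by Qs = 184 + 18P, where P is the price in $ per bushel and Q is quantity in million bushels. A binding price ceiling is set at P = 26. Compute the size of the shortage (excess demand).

Shortage = 52

With P fixed at 26, quantity demanded is 704 and quantity supplied is 652.
Shortage = Qd - Qs = 704 - 652 = 52.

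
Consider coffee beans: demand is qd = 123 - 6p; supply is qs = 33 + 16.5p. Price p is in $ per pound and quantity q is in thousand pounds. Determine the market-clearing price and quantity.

p* = 4, q* = 99

Equating demand and supply, 123 - 6p = 33 + 16.5p gives 22.5p = 90, so p* = 4.
Plugging p* into demand: q* = 123 - 6(4) = 99.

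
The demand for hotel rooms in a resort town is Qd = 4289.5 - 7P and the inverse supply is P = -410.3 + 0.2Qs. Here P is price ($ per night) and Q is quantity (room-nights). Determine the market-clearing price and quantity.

In direct form, Qs = 2051.5 + 5P.
Equating demand and supply, 4289.5 - 7P = 2051.5 + 5P gives 12P = 2238, so P* = 186.5.
Then Q* = 4289.5 - 7(186.5) = 2984.

P* = 186.5, Q* = 2984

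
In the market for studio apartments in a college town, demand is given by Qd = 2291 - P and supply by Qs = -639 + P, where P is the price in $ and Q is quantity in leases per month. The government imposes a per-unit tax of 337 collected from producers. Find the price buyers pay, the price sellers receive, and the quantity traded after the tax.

The tax drives a wedge P_b - P_s = 337. Substituting P_s = P_b - 337 into supply: Qs = -976 + P_b.
Equate demand and the shifted supply: 2291 - P_b = -976 + P_b, giving 2P_b = 3267, so P_b = 1633.5.
So P_s = 1296.5 and the quantity traded is Q = 2291 - 1633.5 = 657.5.

P_b = 1633.5, P_s = 1296.5, Q = 657.5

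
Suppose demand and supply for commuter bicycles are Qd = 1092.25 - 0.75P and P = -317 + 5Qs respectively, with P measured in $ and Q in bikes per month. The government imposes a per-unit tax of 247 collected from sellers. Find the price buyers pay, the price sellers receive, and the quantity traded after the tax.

In direct form, Qs = 63.4 + 0.2P.
With a tax of 247 on sellers, they supply based on the net price P_s = P_b - 247, so Qs = 14 + 0.2P_b.
Market clearing requires 1092.25 - 0.75P_b = 14 + 0.2P_b; hence 1078.25 = 0.95P_b and P_b = 1135.
Then P_s = 1135 - 247 = 888 and Q = 1092.25 - 0.75(1135) = 241.

P_b = 1135, P_s = 888, Q = 241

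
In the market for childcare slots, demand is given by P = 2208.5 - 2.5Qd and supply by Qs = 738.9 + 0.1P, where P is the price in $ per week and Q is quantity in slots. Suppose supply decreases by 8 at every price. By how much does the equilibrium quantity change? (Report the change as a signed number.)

ΔQ = -6.4

Solving each curve for Q: Qd = 883.4 - 0.4P.
Equating demand and supply, 883.4 - 0.4P = 738.9 + 0.1P gives 0.5P = 144.5, so P* = 289.
Then Q* = 883.4 - 0.4(289) = 767.8.
After the shift, supply is Qs = 730.9 + 0.1P.
Re-solving, 0.5P = 152.5 gives P = 305 and Q = 761.4.
ΔQ = 761.4 - 767.8 = -6.4.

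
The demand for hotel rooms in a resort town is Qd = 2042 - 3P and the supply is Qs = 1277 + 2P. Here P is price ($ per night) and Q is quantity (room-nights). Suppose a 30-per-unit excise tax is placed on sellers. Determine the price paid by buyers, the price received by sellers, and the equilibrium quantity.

With a tax of 30 on sellers, they supply based on the net price P_s = P_b - 30, so Qs = 1217 + 2P_b.
Equate demand and the shifted supply: 2042 - 3P_b = 1217 + 2P_b, giving 5P_b = 825, so P_b = 165.
So P_s = 135 and the quantity traded is Q = 2042 - 3(165) = 1547.

P_b = 165, P_s = 135, Q = 1547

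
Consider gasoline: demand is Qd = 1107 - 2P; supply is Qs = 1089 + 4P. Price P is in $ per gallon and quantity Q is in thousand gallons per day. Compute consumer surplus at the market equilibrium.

Consumer surplus = 303050.25

At equilibrium Qd = Qs, so 1107 - 2P = 1089 + 4P; collecting terms, 18 = 6P and P* = 3.
From the demand curve, Q* = 1107 - 2(3) = 1101.
Demand choke price (Qd = 0): P = 1107/2 = 553.5. Consumer surplus = ½ × (553.5 - 3) × 1101 = 303050.25.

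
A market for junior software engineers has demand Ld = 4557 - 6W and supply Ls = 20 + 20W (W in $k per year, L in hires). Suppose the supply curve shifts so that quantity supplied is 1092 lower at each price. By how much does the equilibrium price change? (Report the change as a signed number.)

ΔW = 42

The market clears where 4557 - 6W = 20 + 20W. Rearranging, 26W = 4537, hence W* = 174.5.
From the demand curve, L* = 4557 - 6(174.5) = 3510.
After the shift, supply is Ls = -1072 + 20W.
Re-solving, 26W = 5629 gives W = 216.5 and L = 3258.
ΔW = 216.5 - 174.5 = 42.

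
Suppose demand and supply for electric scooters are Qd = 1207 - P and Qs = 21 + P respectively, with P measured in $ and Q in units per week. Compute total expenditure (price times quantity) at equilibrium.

Set Qd = Qs: 1207 - P = 21 + P, so 1186 = 2P and P* = 593.
From the demand curve, Q* = 1207 - 593 = 614.
Total expenditure = P* × Q* = 593 × 614 = 364102.

Total expenditure = 364102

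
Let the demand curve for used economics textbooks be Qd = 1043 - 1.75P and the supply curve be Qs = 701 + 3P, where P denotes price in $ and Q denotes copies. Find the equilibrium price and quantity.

P* = 72, Q* = 917

At equilibrium Qd = Qs, so 1043 - 1.75P = 701 + 3P; collecting terms, 342 = 4.75P and P* = 72.
From the demand curve, Q* = 1043 - 1.75(72) = 917.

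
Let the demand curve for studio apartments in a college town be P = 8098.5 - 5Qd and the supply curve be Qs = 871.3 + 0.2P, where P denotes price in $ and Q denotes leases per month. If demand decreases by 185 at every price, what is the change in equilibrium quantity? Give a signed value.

In direct form, Qd = 1619.7 - 0.2P.
Set Qd = Qs: 1619.7 - 0.2P = 871.3 + 0.2P, so 748.4 = 0.4P and P* = 1871.
Then Q* = 1619.7 - 0.2(1871) = 1245.5.
After the shift, demand is Qd = 1434.7 - 0.2P.
The new intersection has 563.4 = 0.4P, i.e. P = 1408.5, Q = 1153.
ΔQ = 1153 - 1245.5 = -92.5.

ΔQ = -92.5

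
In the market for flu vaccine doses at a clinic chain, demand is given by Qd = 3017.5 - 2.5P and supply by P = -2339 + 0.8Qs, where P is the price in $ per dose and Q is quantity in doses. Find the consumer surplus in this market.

In direct form, Qs = 2923.75 + 1.25P.
Equating demand and supply, 3017.5 - 2.5P = 2923.75 + 1.25P gives 3.75P = 93.75, so P* = 25.
From the demand curve, Q* = 3017.5 - 2.5(25) = 2955.
Demand choke price (Qd = 0): P = 3017.5/2.5 = 1207. Consumer surplus = ½ × (1207 - 25) × 2955 = 1746405.

Consumer surplus = 1746405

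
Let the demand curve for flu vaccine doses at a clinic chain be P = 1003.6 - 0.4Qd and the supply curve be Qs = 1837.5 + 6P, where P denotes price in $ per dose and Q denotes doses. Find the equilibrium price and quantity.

P* = 79, Q* = 2311.5

Solving each curve for Q: Qd = 2509 - 2.5P.
The market clears where 2509 - 2.5P = 1837.5 + 6P. Rearranging, 8.5P = 671.5, hence P* = 79.
Then Q* = 2509 - 2.5(79) = 2311.5.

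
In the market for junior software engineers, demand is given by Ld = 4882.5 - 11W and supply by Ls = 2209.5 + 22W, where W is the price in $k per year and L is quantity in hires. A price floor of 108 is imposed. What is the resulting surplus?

Surplus = 891

Evaluating both curves at the floor price 108 gives Ld = 3694.5, Ls = 4585.5.
Surplus = Ls - Ld = 4585.5 - 3694.5 = 891.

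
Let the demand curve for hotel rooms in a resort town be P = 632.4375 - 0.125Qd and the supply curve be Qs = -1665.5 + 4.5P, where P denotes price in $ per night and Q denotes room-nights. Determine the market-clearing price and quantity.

Rewriting in direct form: Qd = 5059.5 - 8P.
Equating demand and supply, 5059.5 - 8P = -1665.5 + 4.5P gives 12.5P = 6725, so P* = 538.
Plugging P* into demand: Q* = 5059.5 - 8(538) = 755.5.

P* = 538, Q* = 755.5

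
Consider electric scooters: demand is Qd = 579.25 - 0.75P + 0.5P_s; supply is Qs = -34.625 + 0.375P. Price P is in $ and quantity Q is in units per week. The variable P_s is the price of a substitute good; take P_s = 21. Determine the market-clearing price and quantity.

With P_s = 21, demand is Qd = 589.75 - 0.75P.
Set Qd = Qs: 589.75 - 0.75P = -34.625 + 0.375P, so 624.375 = 1.125P and P* = 555.
From the demand curve, Q* = 589.75 - 0.75(555) = 173.5.

P* = 555, Q* = 173.5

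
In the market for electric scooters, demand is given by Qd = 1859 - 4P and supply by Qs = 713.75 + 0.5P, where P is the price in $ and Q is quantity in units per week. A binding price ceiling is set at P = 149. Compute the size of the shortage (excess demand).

With P fixed at 149, quantity demanded is 1263 and quantity supplied is 788.25.
Shortage = Qd - Qs = 1263 - 788.25 = 474.75.

Shortage = 474.75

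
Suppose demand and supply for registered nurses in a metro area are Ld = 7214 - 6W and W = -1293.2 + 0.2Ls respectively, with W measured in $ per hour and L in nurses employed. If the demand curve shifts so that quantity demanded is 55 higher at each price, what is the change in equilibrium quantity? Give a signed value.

Solving each curve for L: Ls = 6466 + 5W.
Set Ld = Ls: 7214 - 6W = 6466 + 5W, so 748 = 11W and W* = 68.
Substitute back: L* = 7214 - 6(68) = 6806.
After the shift, demand is Ld = 7269 - 6W.
Re-solving, 11W = 803 gives W = 73 and L = 6831.
ΔL = 6831 - 6806 = 25.

ΔL = 25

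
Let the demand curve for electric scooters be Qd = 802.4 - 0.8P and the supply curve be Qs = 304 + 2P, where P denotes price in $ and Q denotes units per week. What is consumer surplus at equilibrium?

Set Qd = Qs: 802.4 - 0.8P = 304 + 2P, so 498.4 = 2.8P and P* = 178.
From the demand curve, Q* = 802.4 - 0.8(178) = 660.
Demand choke price (Qd = 0): P = 802.4/0.8 = 1003. Consumer surplus = ½ × (1003 - 178) × 660 = 272250.

Consumer surplus = 272250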